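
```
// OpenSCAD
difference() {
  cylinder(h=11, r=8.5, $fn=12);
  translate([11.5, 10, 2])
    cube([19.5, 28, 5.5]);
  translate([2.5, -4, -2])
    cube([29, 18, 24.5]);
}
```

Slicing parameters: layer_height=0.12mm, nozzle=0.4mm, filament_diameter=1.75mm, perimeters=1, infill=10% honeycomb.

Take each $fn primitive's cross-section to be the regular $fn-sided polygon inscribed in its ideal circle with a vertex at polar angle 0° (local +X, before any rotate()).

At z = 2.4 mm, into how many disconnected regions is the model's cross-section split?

At z = 2.4 mm: the cylinder: section is a regular 12-gon, circumradius r=8.5; the cube at (11.5, 10) is present — its section is the full 19.5×28 rectangle; the 29×18 cube at (2.5, -4) contributes its full rectangle; Subtracting the remaining from the first: starting from the r=8.5 cylinder, the 19.5×28 cube at (11.5, 10) misses the remaining region (no effect); the 29×18 cube at (2.5, -4) partially overlaps it — only the 55.63 mm² overlap (of its 522.00 mm²) is removed, clipping the outline — 1 connected region. The result has 1 disconnected region.

1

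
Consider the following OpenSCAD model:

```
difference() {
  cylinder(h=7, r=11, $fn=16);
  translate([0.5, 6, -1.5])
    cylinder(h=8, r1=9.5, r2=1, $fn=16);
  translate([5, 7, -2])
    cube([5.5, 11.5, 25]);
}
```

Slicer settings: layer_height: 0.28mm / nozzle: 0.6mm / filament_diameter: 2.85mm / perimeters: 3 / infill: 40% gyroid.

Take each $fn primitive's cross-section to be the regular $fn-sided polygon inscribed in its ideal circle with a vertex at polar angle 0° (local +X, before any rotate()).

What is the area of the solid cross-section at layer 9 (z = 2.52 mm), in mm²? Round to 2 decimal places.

283.41 mm²

At z = 2.52 mm: the cylinder: section is a regular 16-gon, circumradius r=11 (area = (16/2)·11.000²·sin(360°/16) = 370.44 mm²); the cone at (0.5, 6) contributes a regular 16-gon of circumradius 5.229 (interpolated between r1=9.5 and r2=1 at t=0.502) (area = (16/2)·5.229²·sin(360°/16) = 83.70 mm²); the cube at (5, 7) is present — its section is the full 5.5×11.5 rectangle (area 63.25 mm²); Subtracting the remaining from the first: starting from the r=11 cylinder (370.44 mm²), the cone at (0.5, 6) partially overlaps it — only the 82.60 mm² overlap (of its 83.70 mm²) is removed, clipping the outline; the 5.5×11.5 cube at (5, 7) partially overlaps it — only the 4.43 mm² overlap (of its 63.25 mm²) is removed, clipping the outline — area = 283.41 mm². Overall, the cross-section has 2 separate islands. Net area = 283.41 mm².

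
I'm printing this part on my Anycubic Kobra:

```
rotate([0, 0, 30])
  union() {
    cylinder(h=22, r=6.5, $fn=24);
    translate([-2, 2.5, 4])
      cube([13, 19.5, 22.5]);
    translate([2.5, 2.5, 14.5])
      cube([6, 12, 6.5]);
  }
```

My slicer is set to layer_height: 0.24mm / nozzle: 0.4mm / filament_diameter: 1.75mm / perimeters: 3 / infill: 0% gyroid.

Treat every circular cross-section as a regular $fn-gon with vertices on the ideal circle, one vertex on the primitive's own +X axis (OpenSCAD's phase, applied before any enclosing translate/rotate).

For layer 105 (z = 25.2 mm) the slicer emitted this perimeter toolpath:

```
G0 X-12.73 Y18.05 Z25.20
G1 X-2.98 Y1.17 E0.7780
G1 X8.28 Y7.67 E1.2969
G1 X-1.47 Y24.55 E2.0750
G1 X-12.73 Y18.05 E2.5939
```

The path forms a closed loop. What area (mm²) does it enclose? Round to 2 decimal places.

Apply the shoelace formula to the sequence of (X, Y) vertices; enclosed area = 253.44 mm².

253.44 mm²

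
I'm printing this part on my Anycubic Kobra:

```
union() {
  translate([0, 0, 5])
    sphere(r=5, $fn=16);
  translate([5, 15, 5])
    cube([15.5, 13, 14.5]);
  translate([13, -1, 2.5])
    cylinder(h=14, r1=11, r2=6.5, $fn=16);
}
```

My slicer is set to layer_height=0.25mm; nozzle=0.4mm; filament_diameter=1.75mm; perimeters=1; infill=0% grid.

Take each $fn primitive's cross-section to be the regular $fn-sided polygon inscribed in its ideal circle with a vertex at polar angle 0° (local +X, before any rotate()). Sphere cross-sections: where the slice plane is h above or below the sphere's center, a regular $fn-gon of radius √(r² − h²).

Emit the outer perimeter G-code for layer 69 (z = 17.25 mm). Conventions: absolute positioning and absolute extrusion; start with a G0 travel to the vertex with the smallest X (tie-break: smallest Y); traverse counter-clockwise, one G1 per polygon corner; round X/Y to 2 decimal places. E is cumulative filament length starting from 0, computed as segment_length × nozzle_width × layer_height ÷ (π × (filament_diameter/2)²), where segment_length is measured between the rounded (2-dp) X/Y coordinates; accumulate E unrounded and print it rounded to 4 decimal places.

G0 X5.00 Y15.00 Z17.25
G1 X20.50 Y15.00 E0.6444
G1 X20.50 Y28.00 E1.1849
G1 X5.00 Y28.00 E1.8293
G1 X5.00 Y15.00 E2.3698

At z = 17.25 mm: the sphere does not reach this height (|z−center|=12.250 > r=5); the 15.5×13 cube at (5, 15) contributes its full rectangle; the cone at (13, -1) is absent (z outside [2.5, 16.5]); Merging all regions: only the 15.5×13 cube at (5, 15) is present, so the union is just that shape — 1 connected region. The outline is a single polygon with 4 vertices. Extrusion per mm of travel: 0.4 × 0.25 / (π × 0.875²) = 0.041575. Accumulating E over each segment gives final E = 2.3698.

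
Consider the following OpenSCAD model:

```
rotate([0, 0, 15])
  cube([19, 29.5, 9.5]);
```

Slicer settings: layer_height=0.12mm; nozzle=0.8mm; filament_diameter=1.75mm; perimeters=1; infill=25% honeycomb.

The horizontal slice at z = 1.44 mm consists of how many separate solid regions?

1

At z = 1.44 mm: the cube (footprint 19×29.5) is included at this height; (rotated 15° about Z; rotation is an isometry so areas/perimeters/island counts are preserved). The result has 1 disconnected region.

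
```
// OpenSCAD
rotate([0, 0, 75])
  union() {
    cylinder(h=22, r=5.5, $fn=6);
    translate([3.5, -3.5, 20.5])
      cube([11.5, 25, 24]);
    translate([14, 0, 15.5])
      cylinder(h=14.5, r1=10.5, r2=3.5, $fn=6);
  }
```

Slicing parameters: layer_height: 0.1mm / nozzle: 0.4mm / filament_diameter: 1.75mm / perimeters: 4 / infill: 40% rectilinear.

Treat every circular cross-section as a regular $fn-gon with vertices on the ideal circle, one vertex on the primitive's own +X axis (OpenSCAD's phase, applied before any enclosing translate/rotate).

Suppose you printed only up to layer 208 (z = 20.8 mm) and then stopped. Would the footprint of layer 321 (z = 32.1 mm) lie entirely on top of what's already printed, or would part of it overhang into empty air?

entirely on top

Compare the two slices. At z = 20.8: the r=5.5 cylinder gives a regular 6-gon of circumradius 5.5 (constant along its height) (area = (6/2)·5.500²·sin(360°/6) = 78.59 mm²); the cube at (3.5, -3.5) (footprint 11.5×25) is included at this height (area 287.50 mm²); the cone at (14, 0): at t=0.366 of its height the radius interpolates to r₁+(r₂−r₁)t = 7.941, giving a regular 6-gon of that circumradius (area = (6/2)·7.941²·sin(360°/6) = 163.85 mm²); Taking the union: the regions partially overlap — summed areas 529.94 mm² minus the doubly-counted overlap 82.53 mm² gives 447.41 mm² — area = 447.41 mm²; (rotated 75° about Z; rotation is an isometry so areas/perimeters/island counts are preserved). At z = 32.1: the cylinder does not reach this height (z outside [0, 22]); the cube at (3.5, -3.5) (footprint 11.5×25) is included at this height (area 287.50 mm²); the cone at (14, 0) is absent (z outside [15.5, 30]); Taking the union: only the 11.5×25 cube at (3.5, -3.5) is present, so the union is just that shape — area = 287.50 mm²; (whole slice rotated 75° about Z — lengths, areas and connectivity unchanged). Checking containment: the cross-section at z = 32.1 is a subset of the cross-section at z = 20.8.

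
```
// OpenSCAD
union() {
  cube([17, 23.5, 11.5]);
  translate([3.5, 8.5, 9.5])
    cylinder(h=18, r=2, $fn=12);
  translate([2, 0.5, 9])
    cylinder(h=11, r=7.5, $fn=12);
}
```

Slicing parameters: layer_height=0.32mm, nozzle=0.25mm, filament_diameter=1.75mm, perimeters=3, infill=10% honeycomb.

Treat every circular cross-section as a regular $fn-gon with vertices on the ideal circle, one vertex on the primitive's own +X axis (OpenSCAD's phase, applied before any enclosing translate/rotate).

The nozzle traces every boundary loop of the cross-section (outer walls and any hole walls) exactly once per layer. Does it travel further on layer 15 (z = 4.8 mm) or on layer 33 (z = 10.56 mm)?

Layer 15 (z = 4.8): the 17×23.5 cube contributes its full rectangle (perimeter 81.00 mm); the cylinder at (3.5, 8.5) is not intersected at this z (z outside [9.5, 27.5]); the cylinder at (2, 0.5) does not reach this height (z outside [9, 20]); Taking the union: only the 17×23.5 cube is present, so the union is just that shape — boundary = 81.00 mm. So its perimeter = 81.00 mm. Layer 33 (z = 10.56): the cube is present — its section is the full 17×23.5 rectangle (perimeter 81.00 mm); the r=2 cylinder at (3.5, 8.5) contributes a regular 12-gon of circumradius 2 (perimeter = 2·12·2.000·sin(180°/12) = 12.42 mm); the cylinder at (2, 0.5): section is a regular 12-gon, circumradius r=7.5 (perimeter = 2·12·7.500·sin(180°/12) = 46.59 mm); Taking the union: the regions partially overlap (shared area 73.37 mm²), so the edge portions inside another operand are dropped and the merged outline is re-measured after clipping — boundary = 96.52 mm. So its perimeter = 96.52 mm. Layer 33 is larger (96.52 vs 81.00 mm).

layer 33 (z = 10.56 mm)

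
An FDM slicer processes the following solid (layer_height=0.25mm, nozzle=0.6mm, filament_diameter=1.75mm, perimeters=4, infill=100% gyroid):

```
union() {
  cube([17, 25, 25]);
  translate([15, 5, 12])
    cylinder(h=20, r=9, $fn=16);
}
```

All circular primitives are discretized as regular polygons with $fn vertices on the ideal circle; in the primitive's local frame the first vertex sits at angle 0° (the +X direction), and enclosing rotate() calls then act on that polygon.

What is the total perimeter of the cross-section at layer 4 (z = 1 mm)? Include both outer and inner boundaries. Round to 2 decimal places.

At z = 1 mm: the cube is present — its section is the full 17×25 rectangle (perimeter 84.00 mm); the cylinder at (15, 5) does not reach this height (z outside [12, 32]); Combining (union): only the 17×25 cube is present, so the union is just that shape — boundary = 84.00 mm. Overall, the cross-section is a single solid region. Total boundary length (outer) = 84.00 mm.

84.00 mm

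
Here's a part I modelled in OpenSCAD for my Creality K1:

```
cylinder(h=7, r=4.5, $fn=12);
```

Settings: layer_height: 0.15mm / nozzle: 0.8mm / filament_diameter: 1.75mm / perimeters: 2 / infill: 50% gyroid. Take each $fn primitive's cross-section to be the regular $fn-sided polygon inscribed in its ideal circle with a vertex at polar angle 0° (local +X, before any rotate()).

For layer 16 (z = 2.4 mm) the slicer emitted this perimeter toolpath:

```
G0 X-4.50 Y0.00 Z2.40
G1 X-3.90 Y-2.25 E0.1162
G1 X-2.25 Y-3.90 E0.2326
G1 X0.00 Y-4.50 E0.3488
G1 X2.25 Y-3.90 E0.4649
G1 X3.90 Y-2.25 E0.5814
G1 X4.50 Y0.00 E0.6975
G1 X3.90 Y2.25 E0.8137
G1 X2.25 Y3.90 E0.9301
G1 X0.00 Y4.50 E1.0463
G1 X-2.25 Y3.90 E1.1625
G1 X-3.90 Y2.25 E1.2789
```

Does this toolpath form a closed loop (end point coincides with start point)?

Start point (G0): (-4.50, 0.00). End point (last G1): the path does not return to the start — open.

no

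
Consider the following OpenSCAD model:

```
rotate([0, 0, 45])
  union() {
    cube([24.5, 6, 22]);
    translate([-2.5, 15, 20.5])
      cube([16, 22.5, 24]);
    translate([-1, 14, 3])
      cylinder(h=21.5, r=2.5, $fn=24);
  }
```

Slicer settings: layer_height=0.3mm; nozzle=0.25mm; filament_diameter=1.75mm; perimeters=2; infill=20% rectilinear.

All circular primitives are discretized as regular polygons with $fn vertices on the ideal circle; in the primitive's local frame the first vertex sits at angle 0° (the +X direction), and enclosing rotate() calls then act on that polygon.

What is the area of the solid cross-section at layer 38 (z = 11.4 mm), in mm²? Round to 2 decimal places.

At z = 11.4 mm: the cube is present — its section is the full 24.5×6 rectangle (area 147.00 mm²); the cube at (-2.5, 15) is absent (z outside [20.5, 44.5]); the cylinder at (-1, 14): section is a regular 24-gon, circumradius r=2.5 (area = (24/2)·2.500²·sin(360°/24) = 19.41 mm²); Merging all regions: the 2 present regions are separate (no shared area or edge), so areas and boundary lengths simply add and each stays a separate island — area = 166.41 mm²; (whole slice rotated 45° about Z — lengths, areas and connectivity unchanged). Overall, the cross-section has 2 separate islands. Net area = 166.41 mm².

166.41 mm²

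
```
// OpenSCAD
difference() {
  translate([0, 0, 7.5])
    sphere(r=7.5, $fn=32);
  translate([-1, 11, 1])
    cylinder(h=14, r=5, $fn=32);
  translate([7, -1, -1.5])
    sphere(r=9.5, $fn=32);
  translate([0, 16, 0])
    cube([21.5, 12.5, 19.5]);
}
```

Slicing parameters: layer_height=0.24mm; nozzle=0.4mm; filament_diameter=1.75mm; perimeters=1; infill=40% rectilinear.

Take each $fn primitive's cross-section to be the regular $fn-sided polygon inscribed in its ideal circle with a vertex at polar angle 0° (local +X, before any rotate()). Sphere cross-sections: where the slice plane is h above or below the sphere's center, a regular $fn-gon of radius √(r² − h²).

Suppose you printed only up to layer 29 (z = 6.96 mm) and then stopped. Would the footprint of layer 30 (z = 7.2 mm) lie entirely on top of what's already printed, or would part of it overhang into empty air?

Compare the two slices. At z = 6.96: the sphere: section is a regular 32-gon, circumradius = √(r²−h²) = √(7.5²−0.54²) = 7.481 (area = (32/2)·7.481²·sin(360°/32) = 174.67 mm²); the cylinder at (-1, 11): section is a regular 32-gon, circumradius r=5 (area = (32/2)·5.000²·sin(360°/32) = 78.04 mm²); the r=9.5 sphere at (7, -1) slices to a regular 32-gon of circumradius 4.322 (√(r²−h²) with h=8.46 from center) (area = (32/2)·4.322²·sin(360°/32) = 58.30 mm²); the 21.5×12.5 cube at (0, 16) contributes its full rectangle (area 268.75 mm²); Taking the first minus the rest: starting from the r=7.5 sphere (174.67 mm²), the r=5 cylinder at (-1, 11) partially overlaps it — only the 5.26 mm² overlap (of its 78.04 mm²) is removed, clipping the outline; the r=9.5 sphere at (7, -1) partially overlaps it — only the 28.76 mm² overlap (of its 58.30 mm²) is removed, clipping the outline; the 21.5×12.5 cube at (0, 16) misses the remaining region (no effect) — area = 140.65 mm². At z = 7.2: the r=7.5 sphere contributes a regular 32-gon of circumradius √(7.5²−0.3²) = 7.494 (area = (32/2)·7.494²·sin(360°/32) = 175.30 mm²); the r=5 cylinder at (-1, 11) contributes a regular 32-gon of circumradius 5 (area = (32/2)·5.000²·sin(360°/32) = 78.04 mm²); the sphere at (7, -1): section is a regular 32-gon, circumradius = √(r²−h²) = √(9.5²−8.7²) = 3.816 (area = (32/2)·3.816²·sin(360°/32) = 45.45 mm²); the 21.5×12.5 cube at (0, 16) contributes its full rectangle (area 268.75 mm²); Taking the first minus the rest: starting from the r=7.5 sphere (175.30 mm²), the r=5 cylinder at (-1, 11) partially overlaps it — only the 5.34 mm² overlap (of its 78.04 mm²) is removed, clipping the outline; the r=9.5 sphere at (7, -1) partially overlaps it — only the 23.22 mm² overlap (of its 45.45 mm²) is removed, clipping the outline; the 21.5×12.5 cube at (0, 16) misses the remaining region (no effect) — area = 146.74 mm². Checking containment: at z = 7.2 the cross-section extends beyond the z = 6.96 cross-section by about 6.09 mm².

part overhangs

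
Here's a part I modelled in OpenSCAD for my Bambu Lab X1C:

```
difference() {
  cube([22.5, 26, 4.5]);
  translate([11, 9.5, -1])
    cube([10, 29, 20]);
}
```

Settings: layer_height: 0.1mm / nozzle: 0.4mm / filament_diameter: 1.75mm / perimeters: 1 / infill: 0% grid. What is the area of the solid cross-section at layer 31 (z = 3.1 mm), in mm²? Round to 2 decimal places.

420.00 mm²

At z = 3.1 mm: the cube is present — its section is the full 22.5×26 rectangle (area 585.00 mm²); the 10×29 cube at (11, 9.5) contributes its full rectangle (area 290.00 mm²); Subtracting the remaining from the first: starting from the 22.5×26 cube (585.00 mm²), the 10×29 cube at (11, 9.5) partially overlaps it — only the 165.00 mm² overlap (of its 290.00 mm²) is removed, clipping the outline — area = 420.00 mm². Overall, the cross-section is a single solid region. Net area = 420.00 mm².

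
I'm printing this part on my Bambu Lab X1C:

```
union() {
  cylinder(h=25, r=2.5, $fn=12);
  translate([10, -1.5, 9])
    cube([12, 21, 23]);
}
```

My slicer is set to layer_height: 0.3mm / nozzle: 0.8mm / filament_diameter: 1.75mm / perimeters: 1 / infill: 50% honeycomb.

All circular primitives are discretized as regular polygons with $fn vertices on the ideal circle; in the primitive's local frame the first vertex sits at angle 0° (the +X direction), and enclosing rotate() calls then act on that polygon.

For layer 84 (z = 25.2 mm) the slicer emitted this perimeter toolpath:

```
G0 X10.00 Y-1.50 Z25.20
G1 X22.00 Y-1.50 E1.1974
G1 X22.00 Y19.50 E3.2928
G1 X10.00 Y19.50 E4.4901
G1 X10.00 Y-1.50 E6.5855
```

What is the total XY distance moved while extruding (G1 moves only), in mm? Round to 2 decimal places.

66.00 mm

Sum the Euclidean lengths of each G1 segment: total = 66.00 mm.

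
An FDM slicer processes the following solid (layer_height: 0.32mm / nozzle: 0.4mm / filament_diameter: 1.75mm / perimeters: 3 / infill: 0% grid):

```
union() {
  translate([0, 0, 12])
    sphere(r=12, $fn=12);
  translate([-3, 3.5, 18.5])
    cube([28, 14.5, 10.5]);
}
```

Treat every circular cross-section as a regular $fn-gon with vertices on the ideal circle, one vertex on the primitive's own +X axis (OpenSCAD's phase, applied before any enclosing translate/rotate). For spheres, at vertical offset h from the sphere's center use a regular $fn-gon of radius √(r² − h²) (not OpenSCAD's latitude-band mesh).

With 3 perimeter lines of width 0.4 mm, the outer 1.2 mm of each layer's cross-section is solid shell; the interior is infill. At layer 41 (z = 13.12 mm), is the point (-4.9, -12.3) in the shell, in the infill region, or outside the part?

outside

At z = 13.12 mm: the r=12 sphere contributes a regular 12-gon of circumradius √(12²−1.12²) = 11.948; the cube at (-3, 3.5) is absent (z outside [18.5, 29]); Merging all regions: only the r=12 sphere is present, so the union is just that shape — 1 connected region. Overall, the cross-section is a single solid region. The nearest boundary edge runs (-5.97, -10.35)→(-0.00, -11.95); distance from the point to it = 1.61 mm. The point is not inside any of the regions above, so it lies outside the cross-section (1.61 mm from the nearest boundary).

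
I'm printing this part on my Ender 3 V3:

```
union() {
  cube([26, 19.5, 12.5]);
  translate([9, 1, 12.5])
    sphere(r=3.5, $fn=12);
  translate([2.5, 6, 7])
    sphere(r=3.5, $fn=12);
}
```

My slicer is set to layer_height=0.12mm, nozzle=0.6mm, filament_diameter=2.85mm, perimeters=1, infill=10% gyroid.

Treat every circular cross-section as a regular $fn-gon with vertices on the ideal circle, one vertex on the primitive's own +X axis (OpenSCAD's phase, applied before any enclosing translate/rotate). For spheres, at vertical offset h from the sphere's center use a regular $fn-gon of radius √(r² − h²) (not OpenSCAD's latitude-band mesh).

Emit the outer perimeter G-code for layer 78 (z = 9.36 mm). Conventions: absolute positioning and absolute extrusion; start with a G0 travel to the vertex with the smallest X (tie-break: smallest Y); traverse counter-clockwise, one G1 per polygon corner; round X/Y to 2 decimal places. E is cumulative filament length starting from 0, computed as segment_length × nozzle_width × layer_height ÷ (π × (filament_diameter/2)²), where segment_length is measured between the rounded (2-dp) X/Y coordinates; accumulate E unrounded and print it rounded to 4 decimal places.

G0 X-0.08 Y6.00 Z9.36
G1 X0.00 Y5.68 E0.0037
G1 X0.00 Y0.00 E0.0678
G1 X7.89 Y0.00 E0.1569
G1 X8.23 Y-0.34 E0.1623
G1 X9.00 Y-0.55 E0.1713
G1 X9.77 Y-0.34 E0.1803
G1 X10.11 Y0.00 E0.1857
G1 X26.00 Y0.00 E0.3651
G1 X26.00 Y19.50 E0.5852
G1 X0.00 Y19.50 E0.8786
G1 X0.00 Y6.32 E1.0274
G1 X-0.08 Y6.00 E1.0311

At z = 9.36 mm: the cube (footprint 26×19.5) is included at this height; the r=3.5 sphere at (9, 1) slices to a regular 12-gon of circumradius 1.546 (√(r²−h²) with h=3.14 from center); the r=3.5 sphere at (2.5, 6) slices to a regular 12-gon of circumradius 2.585 (√(r²−h²) with h=2.36 from center); Combining (union): the regions partially overlap (shared area 26.39 mm²), so overlapping operands fuse into one piece — 1 connected region. The outline is a single polygon with 12 vertices. Extrusion per mm of travel: 0.6 × 0.12 / (π × 1.425²) = 0.011286. Accumulating E over each segment gives final E = 1.0311.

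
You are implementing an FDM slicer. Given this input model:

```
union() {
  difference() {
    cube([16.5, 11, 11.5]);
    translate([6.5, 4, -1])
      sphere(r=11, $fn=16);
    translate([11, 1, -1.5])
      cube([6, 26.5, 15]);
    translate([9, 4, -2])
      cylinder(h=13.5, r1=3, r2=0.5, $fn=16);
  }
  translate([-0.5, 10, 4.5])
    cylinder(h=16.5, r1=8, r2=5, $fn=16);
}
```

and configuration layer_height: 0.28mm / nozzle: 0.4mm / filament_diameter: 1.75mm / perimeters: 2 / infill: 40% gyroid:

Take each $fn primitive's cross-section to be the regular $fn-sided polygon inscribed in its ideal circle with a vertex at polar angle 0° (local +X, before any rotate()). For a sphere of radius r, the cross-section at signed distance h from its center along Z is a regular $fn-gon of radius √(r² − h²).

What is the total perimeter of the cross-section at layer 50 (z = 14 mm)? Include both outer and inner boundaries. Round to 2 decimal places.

39.16 mm

At z = 14 mm: the cube is not intersected at this z (z outside [0, 11.5]); the sphere at (6.5, 4) does not reach this height (|z−center|=15.000 > r=11); the cube at (11, 1) is absent (z outside [-1.5, 13.5]); the cone at (9, 4) is absent (z outside [-2, 11.5]); After the difference (first − rest): the first operand is absent here, so nothing remains; the cone at (-0.5, 10): at t=0.576 of its height the radius interpolates to r₁+(r₂−r₁)t = 6.273, giving a regular 16-gon of that circumradius (perimeter = 2·16·6.273·sin(180°/16) = 39.16 mm); Merging all regions: only the cone at (-0.5, 10) is present, so the union is just that shape — boundary = 39.16 mm. Overall, the cross-section is a single solid region. Total boundary length (outer) = 39.16 mm.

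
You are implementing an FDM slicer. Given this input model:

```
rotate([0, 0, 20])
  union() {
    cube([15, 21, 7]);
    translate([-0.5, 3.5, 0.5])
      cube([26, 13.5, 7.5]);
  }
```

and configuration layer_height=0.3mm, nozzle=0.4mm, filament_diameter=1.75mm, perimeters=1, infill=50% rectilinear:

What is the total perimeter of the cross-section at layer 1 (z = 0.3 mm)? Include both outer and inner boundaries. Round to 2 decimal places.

72.00 mm

At z = 0.3 mm: the cube is present — its section is the full 15×21 rectangle (perimeter 72.00 mm); the cube at (-0.5, 3.5) is absent (z outside [0.5, 8]); Combining (union): only the 15×21 cube is present, so the union is just that shape — boundary = 72.00 mm; (whole slice rotated 20° about Z — lengths, areas and connectivity unchanged). Overall, the cross-section is a single solid region. Total boundary length (outer) = 72.00 mm.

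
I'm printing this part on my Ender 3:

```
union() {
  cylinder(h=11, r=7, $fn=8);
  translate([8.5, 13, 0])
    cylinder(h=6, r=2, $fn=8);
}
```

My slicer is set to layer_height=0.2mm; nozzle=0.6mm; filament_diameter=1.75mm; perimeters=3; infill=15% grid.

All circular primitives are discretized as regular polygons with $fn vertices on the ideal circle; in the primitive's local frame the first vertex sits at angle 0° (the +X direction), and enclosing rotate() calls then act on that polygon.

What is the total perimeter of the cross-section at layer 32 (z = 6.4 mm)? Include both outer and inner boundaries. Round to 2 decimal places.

At z = 6.4 mm: the r=7 cylinder contributes a regular 8-gon of circumradius 7 (perimeter = 2·8·7.000·sin(180°/8) = 42.86 mm); the cylinder at (8.5, 13) is not intersected at this z (z outside [0, 6]); Combining (union): only the r=7 cylinder is present, so the union is just that shape — boundary = 42.86 mm. Overall, the cross-section is a single solid region. Total boundary length (outer) = 42.86 mm.

42.86 mm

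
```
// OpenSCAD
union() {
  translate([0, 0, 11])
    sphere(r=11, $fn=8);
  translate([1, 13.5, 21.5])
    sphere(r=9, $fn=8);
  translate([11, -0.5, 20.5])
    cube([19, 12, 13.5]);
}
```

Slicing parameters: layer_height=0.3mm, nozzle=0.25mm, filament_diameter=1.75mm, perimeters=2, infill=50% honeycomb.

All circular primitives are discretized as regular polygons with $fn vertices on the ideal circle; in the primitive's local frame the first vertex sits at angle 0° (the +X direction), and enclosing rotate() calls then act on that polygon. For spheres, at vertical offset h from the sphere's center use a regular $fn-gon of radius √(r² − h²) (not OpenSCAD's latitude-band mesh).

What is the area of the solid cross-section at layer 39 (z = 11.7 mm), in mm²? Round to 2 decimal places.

340.85 mm²

At z = 11.7 mm: the r=11 sphere contributes a regular 8-gon of circumradius √(11²−0.7²) = 10.978 (area = (8/2)·10.978²·sin(360°/8) = 340.85 mm²); the sphere at (1, 13.5) is absent (|z−center|=9.800 > r=9); the cube at (11, -0.5) is absent (z outside [20.5, 34]); Merging all regions: only the r=11 sphere is present, so the union is just that shape — area = 340.85 mm². Overall, the cross-section is a single solid region. Net area = 340.85 mm².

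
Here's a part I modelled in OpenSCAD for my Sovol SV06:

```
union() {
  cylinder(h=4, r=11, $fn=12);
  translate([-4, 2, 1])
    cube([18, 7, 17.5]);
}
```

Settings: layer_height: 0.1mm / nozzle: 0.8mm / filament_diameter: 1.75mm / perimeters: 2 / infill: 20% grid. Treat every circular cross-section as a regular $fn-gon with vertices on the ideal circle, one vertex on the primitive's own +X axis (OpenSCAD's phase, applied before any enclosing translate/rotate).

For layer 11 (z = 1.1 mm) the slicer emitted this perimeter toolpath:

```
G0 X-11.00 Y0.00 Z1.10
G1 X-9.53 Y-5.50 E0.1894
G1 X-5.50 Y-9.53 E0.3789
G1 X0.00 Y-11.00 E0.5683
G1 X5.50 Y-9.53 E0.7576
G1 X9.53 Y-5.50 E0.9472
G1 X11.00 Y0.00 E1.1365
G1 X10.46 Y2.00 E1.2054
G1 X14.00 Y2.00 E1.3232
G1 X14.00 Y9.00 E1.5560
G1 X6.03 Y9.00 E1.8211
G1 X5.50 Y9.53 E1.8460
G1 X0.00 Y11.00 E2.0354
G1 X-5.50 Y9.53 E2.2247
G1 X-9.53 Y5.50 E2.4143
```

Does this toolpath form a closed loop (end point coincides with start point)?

no

Start point (G0): (-11.00, 0.00). End point (last G1): the path does not return to the start — open.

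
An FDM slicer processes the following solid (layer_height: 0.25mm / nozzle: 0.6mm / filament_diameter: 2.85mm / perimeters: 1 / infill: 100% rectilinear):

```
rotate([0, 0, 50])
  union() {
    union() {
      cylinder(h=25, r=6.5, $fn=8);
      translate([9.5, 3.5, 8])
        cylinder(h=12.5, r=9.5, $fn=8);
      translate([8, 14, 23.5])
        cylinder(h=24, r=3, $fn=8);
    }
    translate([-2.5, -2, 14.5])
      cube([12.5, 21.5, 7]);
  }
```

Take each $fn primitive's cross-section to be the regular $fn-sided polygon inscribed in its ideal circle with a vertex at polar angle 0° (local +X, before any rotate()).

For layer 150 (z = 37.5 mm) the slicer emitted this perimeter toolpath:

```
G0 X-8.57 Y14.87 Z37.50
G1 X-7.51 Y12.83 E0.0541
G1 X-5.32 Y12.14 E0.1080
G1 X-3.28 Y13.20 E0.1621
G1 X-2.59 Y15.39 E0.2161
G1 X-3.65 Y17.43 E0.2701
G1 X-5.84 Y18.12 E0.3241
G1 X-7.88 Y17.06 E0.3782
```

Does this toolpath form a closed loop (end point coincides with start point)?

Start point (G0): (-8.57, 14.87). End point (last G1): the path does not return to the start — open.

no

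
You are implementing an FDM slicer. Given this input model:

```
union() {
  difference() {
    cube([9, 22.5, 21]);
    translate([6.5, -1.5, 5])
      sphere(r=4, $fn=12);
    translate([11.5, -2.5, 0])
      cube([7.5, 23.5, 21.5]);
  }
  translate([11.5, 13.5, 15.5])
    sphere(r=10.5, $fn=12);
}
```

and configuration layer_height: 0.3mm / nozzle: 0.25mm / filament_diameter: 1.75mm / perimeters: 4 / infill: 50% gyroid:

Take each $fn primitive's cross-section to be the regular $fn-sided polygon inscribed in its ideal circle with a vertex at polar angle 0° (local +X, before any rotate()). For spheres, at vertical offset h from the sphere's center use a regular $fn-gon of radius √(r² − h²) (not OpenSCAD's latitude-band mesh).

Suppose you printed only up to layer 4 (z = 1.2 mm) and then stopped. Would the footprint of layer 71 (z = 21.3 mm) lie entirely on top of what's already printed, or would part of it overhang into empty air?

Compare the two slices. At z = 1.2: the 9×22.5 cube contributes its full rectangle (area 202.50 mm²); the r=4 sphere at (6.5, -1.5) slices to a regular 12-gon of circumradius 1.249 (√(r²−h²) with h=3.8 from center) (area = (12/2)·1.249²·sin(360°/12) = 4.68 mm²); the 7.5×23.5 cube at (11.5, -2.5) contributes its full rectangle (area 176.25 mm²); Subtracting the remaining from the first: starting from the 9×22.5 cube (202.50 mm²), the r=4 sphere at (6.5, -1.5) misses the remaining region (no effect); the 7.5×23.5 cube at (11.5, -2.5) misses the remaining region (no effect) — area = 202.50 mm²; the sphere at (11.5, 13.5) does not reach this height (|z−center|=14.300 > r=10.5); Merging all regions: only that combined region is present, so the union is just that shape — area = 202.50 mm². At z = 21.3: the cube does not reach this height (z outside [0, 21]); the sphere at (6.5, -1.5) is not intersected at this z (|z−center|=16.300 > r=4); the cube at (11.5, -2.5) (footprint 7.5×23.5) is included at this height (area 176.25 mm²); After the difference (first − rest): the first operand is absent here, so nothing remains; the r=10.5 sphere at (11.5, 13.5) contributes a regular 12-gon of circumradius √(10.5²−5.8²) = 8.753 (area = (12/2)·8.753²·sin(360°/12) = 229.83 mm²); Merging all regions: only the r=10.5 sphere at (11.5, 13.5) is present, so the union is just that shape — area = 229.83 mm². Checking containment: at z = 21.3 the cross-section extends beyond the z = 1.2 cross-section by about 157.00 mm².

part overhangs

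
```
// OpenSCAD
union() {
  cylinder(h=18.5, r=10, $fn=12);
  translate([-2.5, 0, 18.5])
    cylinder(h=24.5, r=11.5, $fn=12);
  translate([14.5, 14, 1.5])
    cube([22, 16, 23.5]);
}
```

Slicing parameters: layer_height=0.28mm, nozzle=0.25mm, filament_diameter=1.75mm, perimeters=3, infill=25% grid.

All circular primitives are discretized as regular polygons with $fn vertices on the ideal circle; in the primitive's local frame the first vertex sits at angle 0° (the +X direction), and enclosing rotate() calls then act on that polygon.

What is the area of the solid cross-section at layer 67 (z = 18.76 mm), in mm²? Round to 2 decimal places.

748.75 mm²

At z = 18.76 mm: the cylinder does not reach this height (z outside [0, 18.5]); the cylinder at (-2.5, 0): section is a regular 12-gon, circumradius r=11.5 (area = (12/2)·11.500²·sin(360°/12) = 396.75 mm²); the 22×16 cube at (14.5, 14) contributes its full rectangle (area 352.00 mm²); Merging all regions: the 2 present regions are separate (no shared area or edge), so areas and boundary lengths simply add and each stays a separate island — area = 748.75 mm². Overall, the cross-section has 2 separate islands. Net area = 748.75 mm².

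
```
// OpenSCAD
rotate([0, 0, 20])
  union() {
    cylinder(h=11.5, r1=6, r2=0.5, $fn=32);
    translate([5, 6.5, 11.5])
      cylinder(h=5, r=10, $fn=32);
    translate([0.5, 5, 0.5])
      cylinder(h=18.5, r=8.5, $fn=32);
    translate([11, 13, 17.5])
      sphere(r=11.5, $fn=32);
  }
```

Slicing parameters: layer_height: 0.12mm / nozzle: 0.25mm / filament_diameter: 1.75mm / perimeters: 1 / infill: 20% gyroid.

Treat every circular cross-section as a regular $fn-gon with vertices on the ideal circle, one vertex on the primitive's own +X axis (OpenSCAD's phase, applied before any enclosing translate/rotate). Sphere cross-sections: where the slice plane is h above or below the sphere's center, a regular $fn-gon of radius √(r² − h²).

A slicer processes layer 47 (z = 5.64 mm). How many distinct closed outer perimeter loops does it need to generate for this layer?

1

At z = 5.64 mm: the cone contributes a regular 32-gon of circumradius 3.303 (interpolated between r1=6 and r2=0.5 at t=0.490); the cylinder at (5, 6.5) is not intersected at this z (z outside [11.5, 16.5]); the r=8.5 cylinder at (0.5, 5) contributes a regular 32-gon of circumradius 8.5; the sphere at (11, 13) is not intersected at this z (|z−center|=11.860 > r=11.5); Combining (union): the cone lies entirely inside the r=8.5 cylinder at (0.5, 5), so the union is just the r=8.5 cylinder at (0.5, 5) — 1 connected region; (whole slice rotated 20° about Z — lengths, areas and connectivity unchanged). The result has 1 disconnected region.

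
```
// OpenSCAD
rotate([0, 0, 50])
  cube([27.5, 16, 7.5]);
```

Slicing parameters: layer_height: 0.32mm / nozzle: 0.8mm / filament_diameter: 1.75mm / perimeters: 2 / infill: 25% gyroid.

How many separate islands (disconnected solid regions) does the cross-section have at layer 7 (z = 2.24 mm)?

1

At z = 2.24 mm: the 27.5×16 cube contributes its full rectangle; (whole slice rotated 50° about Z — lengths, areas and connectivity unchanged). Overall, the cross-section is a single solid region. Island count = 1.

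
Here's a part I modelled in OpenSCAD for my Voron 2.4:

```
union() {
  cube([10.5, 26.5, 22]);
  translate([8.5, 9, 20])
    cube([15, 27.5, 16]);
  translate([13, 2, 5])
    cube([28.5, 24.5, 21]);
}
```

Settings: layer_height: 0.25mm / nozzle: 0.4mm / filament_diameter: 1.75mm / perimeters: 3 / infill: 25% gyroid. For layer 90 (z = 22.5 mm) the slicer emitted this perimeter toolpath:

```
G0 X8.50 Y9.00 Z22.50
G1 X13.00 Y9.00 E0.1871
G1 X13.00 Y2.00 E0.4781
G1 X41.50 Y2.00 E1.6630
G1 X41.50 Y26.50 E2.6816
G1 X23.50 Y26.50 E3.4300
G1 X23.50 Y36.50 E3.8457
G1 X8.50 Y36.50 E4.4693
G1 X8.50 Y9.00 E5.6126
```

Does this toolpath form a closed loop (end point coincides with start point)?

yes

Start point (G0): (8.50, 9.00). End point (last G1): the path returns to the start — closed.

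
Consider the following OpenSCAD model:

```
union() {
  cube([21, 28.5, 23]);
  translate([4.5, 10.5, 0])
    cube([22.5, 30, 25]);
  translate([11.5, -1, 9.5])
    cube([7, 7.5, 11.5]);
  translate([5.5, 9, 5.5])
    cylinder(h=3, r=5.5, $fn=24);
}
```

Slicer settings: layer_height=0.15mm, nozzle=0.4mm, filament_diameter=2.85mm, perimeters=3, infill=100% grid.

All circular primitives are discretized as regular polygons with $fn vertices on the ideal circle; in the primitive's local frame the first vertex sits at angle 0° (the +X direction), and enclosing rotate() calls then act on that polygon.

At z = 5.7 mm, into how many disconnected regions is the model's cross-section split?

1

At z = 5.7 mm: the cube is present — its section is the full 21×28.5 rectangle; the 22.5×30 cube at (4.5, 10.5) contributes its full rectangle; the cube at (11.5, -1) is absent (z outside [9.5, 21]); the cylinder at (5.5, 9): section is a regular 24-gon, circumradius r=5.5; Merging all regions: the regions partially overlap (shared area 390.95 mm²), so overlapping operands fuse into one piece — 1 connected region. The result has 1 disconnected region.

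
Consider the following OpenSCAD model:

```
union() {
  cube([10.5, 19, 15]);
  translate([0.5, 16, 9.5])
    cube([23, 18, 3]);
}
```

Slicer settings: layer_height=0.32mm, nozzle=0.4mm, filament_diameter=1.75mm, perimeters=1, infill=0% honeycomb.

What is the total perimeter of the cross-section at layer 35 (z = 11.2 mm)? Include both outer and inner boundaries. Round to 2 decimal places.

At z = 11.2 mm: the cube (footprint 10.5×19) is included at this height (perimeter 59.00 mm); the cube at (0.5, 16) (footprint 23×18) is included at this height (perimeter 82.00 mm); Taking the union: the regions partially overlap (shared area 30.00 mm²), so the edge portions inside another operand are dropped and the merged outline is re-measured after clipping — boundary = 115.00 mm. Overall, the cross-section is a single solid region. Total boundary length (outer) = 115.00 mm.

115.00 mm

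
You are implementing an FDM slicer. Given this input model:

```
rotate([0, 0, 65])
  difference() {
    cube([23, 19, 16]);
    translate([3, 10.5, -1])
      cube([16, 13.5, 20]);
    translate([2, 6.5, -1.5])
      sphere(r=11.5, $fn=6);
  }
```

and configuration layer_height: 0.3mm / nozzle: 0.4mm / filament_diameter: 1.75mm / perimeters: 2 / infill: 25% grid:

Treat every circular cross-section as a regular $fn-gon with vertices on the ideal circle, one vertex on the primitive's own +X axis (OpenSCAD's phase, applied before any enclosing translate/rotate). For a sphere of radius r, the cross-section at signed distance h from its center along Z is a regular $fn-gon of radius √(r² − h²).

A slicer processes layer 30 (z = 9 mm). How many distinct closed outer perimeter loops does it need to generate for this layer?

2

At z = 9 mm: the cube is present — its section is the full 23×19 rectangle; the 16×13.5 cube at (3, 10.5) contributes its full rectangle; the r=11.5 sphere at (2, 6.5) contributes a regular 6-gon of circumradius √(11.5²−10.5²) = 4.690; Subtracting the remaining from the first: starting from the 23×19 cube, the 16×13.5 cube at (3, 10.5) partially overlaps it — only the 136.00 mm² overlap (of its 216.00 mm²) is removed, clipping the outline; the r=11.5 sphere at (2, 6.5) partially overlaps it — only the 44.74 mm² overlap (of its 57.16 mm²) is removed, clipping the outline — 2 connected regions; (whole slice rotated 65° about Z — lengths, areas and connectivity unchanged). The result has 2 disconnected regions.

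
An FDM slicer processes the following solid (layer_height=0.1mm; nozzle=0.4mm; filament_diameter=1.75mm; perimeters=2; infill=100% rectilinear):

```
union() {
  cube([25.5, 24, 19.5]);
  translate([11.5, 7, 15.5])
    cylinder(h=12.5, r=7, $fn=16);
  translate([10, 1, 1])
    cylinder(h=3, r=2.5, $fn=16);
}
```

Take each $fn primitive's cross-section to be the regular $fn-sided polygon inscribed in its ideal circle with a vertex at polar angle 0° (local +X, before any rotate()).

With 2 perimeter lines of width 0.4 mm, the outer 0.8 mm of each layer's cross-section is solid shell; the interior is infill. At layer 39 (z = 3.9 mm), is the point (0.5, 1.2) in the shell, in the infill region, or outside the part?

shell

At z = 3.9 mm: the cube is present — its section is the full 25.5×24 rectangle; the cylinder at (11.5, 7) is absent (z outside [15.5, 28]); the r=2.5 cylinder at (10, 1) contributes a regular 16-gon of circumradius 2.5; Combining (union): the regions partially overlap (shared area 14.37 mm²), so overlapping operands fuse into one piece — 1 connected region. Overall, the cross-section is a single solid region. The nearest boundary edge runs (0.00, 0.00)→(0.00, 24.00); distance from the point to it = 0.50 mm. The point is inside the cross-section, 0.50 mm from the nearest boundary — within the 0.8 mm shell band (2 × 0.4).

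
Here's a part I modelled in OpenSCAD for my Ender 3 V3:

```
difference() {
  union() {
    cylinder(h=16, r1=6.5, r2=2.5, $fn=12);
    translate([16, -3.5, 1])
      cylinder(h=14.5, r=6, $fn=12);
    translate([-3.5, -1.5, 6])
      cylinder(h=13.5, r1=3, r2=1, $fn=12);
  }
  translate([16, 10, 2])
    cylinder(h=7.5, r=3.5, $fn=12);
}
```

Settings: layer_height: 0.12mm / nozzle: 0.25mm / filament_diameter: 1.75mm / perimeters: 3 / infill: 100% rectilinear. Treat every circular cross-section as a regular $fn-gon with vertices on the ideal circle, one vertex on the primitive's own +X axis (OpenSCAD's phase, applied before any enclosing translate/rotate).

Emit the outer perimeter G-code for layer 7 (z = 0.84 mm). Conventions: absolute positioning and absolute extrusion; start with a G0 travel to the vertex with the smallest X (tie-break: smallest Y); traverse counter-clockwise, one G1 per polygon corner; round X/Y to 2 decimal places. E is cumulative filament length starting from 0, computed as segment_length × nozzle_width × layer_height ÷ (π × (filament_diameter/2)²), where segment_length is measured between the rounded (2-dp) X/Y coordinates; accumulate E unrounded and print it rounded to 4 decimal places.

At z = 0.84 mm: the cone (r1=6.5→r2=2.5) has section circumradius 6.290 here — a regular 12-gon; the cylinder at (16, -3.5) does not reach this height (z outside [1, 15.5]); the cone at (-3.5, -1.5) does not reach this height (z outside [6, 19.5]); Combining (union): only the cone is present, so the union is just that shape — 1 connected region; the cylinder at (16, 10) is not intersected at this z (z outside [2, 9.5]); Subtracting the remaining from the first: none of the subtracted shapes is present at this height, so that combined region is unchanged — 1 connected region. The outline is a single polygon with 12 vertices. Extrusion per mm of travel: 0.25 × 0.12 / (π × 0.875²) = 0.012473. Accumulating E over each segment gives final E = 0.4874.

G0 X-6.29 Y0.00 Z0.84
G1 X-5.45 Y-3.14 E0.0405
G1 X-3.15 Y-5.45 E0.0812
G1 X0.00 Y-6.29 E0.1219
G1 X3.15 Y-5.45 E0.1625
G1 X5.45 Y-3.15 E0.2031
G1 X6.29 Y0.00 E0.2438
G1 X5.45 Y3.14 E0.2843
G1 X3.15 Y5.45 E0.3250
G1 X0.00 Y6.29 E0.3656
G1 X-3.14 Y5.45 E0.4062
G1 X-5.45 Y3.14 E0.4469
G1 X-6.29 Y0.00 E0.4874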